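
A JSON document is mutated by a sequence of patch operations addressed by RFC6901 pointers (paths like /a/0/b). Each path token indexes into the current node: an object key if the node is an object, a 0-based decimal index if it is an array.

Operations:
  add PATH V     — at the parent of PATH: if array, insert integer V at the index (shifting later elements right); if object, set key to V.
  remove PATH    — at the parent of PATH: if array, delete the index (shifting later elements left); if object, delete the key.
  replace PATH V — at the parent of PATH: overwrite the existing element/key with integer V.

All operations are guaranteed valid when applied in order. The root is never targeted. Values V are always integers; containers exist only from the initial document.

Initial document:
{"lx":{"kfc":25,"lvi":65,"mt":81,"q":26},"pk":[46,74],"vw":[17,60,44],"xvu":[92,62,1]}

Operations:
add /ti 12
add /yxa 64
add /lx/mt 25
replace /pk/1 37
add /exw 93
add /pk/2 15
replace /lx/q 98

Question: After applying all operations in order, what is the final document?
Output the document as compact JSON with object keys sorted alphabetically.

After op 1 (add /ti 12): {"lx":{"kfc":25,"lvi":65,"mt":81,"q":26},"pk":[46,74],"ti":12,"vw":[17,60,44],"xvu":[92,62,1]}
After op 2 (add /yxa 64): {"lx":{"kfc":25,"lvi":65,"mt":81,"q":26},"pk":[46,74],"ti":12,"vw":[17,60,44],"xvu":[92,62,1],"yxa":64}
After op 3 (add /lx/mt 25): {"lx":{"kfc":25,"lvi":65,"mt":25,"q":26},"pk":[46,74],"ti":12,"vw":[17,60,44],"xvu":[92,62,1],"yxa":64}
After op 4 (replace /pk/1 37): {"lx":{"kfc":25,"lvi":65,"mt":25,"q":26},"pk":[46,37],"ti":12,"vw":[17,60,44],"xvu":[92,62,1],"yxa":64}
After op 5 (add /exw 93): {"exw":93,"lx":{"kfc":25,"lvi":65,"mt":25,"q":26},"pk":[46,37],"ti":12,"vw":[17,60,44],"xvu":[92,62,1],"yxa":64}
After op 6 (add /pk/2 15): {"exw":93,"lx":{"kfc":25,"lvi":65,"mt":25,"q":26},"pk":[46,37,15],"ti":12,"vw":[17,60,44],"xvu":[92,62,1],"yxa":64}
After op 7 (replace /lx/q 98): {"exw":93,"lx":{"kfc":25,"lvi":65,"mt":25,"q":98},"pk":[46,37,15],"ti":12,"vw":[17,60,44],"xvu":[92,62,1],"yxa":64}

Answer: {"exw":93,"lx":{"kfc":25,"lvi":65,"mt":25,"q":98},"pk":[46,37,15],"ti":12,"vw":[17,60,44],"xvu":[92,62,1],"yxa":64}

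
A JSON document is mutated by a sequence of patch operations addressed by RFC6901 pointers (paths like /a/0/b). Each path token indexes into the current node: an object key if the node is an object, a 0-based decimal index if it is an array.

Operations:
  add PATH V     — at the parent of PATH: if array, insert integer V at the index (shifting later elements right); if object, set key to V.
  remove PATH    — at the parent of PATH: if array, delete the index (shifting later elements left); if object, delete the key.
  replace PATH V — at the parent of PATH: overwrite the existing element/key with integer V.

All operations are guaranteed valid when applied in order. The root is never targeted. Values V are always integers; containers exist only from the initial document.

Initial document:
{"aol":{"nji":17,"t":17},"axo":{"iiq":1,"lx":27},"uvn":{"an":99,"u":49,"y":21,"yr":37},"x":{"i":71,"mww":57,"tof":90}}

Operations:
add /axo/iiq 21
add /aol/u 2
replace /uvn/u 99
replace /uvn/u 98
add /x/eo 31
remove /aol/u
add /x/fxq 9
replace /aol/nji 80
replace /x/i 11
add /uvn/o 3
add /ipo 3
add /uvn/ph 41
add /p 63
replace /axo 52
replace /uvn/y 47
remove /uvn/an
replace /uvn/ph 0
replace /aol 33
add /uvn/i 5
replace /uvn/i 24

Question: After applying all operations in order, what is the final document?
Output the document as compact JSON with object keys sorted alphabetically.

After op 1 (add /axo/iiq 21): {"aol":{"nji":17,"t":17},"axo":{"iiq":21,"lx":27},"uvn":{"an":99,"u":49,"y":21,"yr":37},"x":{"i":71,"mww":57,"tof":90}}
After op 2 (add /aol/u 2): {"aol":{"nji":17,"t":17,"u":2},"axo":{"iiq":21,"lx":27},"uvn":{"an":99,"u":49,"y":21,"yr":37},"x":{"i":71,"mww":57,"tof":90}}
After op 3 (replace /uvn/u 99): {"aol":{"nji":17,"t":17,"u":2},"axo":{"iiq":21,"lx":27},"uvn":{"an":99,"u":99,"y":21,"yr":37},"x":{"i":71,"mww":57,"tof":90}}
After op 4 (replace /uvn/u 98): {"aol":{"nji":17,"t":17,"u":2},"axo":{"iiq":21,"lx":27},"uvn":{"an":99,"u":98,"y":21,"yr":37},"x":{"i":71,"mww":57,"tof":90}}
After op 5 (add /x/eo 31): {"aol":{"nji":17,"t":17,"u":2},"axo":{"iiq":21,"lx":27},"uvn":{"an":99,"u":98,"y":21,"yr":37},"x":{"eo":31,"i":71,"mww":57,"tof":90}}
After op 6 (remove /aol/u): {"aol":{"nji":17,"t":17},"axo":{"iiq":21,"lx":27},"uvn":{"an":99,"u":98,"y":21,"yr":37},"x":{"eo":31,"i":71,"mww":57,"tof":90}}
After op 7 (add /x/fxq 9): {"aol":{"nji":17,"t":17},"axo":{"iiq":21,"lx":27},"uvn":{"an":99,"u":98,"y":21,"yr":37},"x":{"eo":31,"fxq":9,"i":71,"mww":57,"tof":90}}
After op 8 (replace /aol/nji 80): {"aol":{"nji":80,"t":17},"axo":{"iiq":21,"lx":27},"uvn":{"an":99,"u":98,"y":21,"yr":37},"x":{"eo":31,"fxq":9,"i":71,"mww":57,"tof":90}}
After op 9 (replace /x/i 11): {"aol":{"nji":80,"t":17},"axo":{"iiq":21,"lx":27},"uvn":{"an":99,"u":98,"y":21,"yr":37},"x":{"eo":31,"fxq":9,"i":11,"mww":57,"tof":90}}
After op 10 (add /uvn/o 3): {"aol":{"nji":80,"t":17},"axo":{"iiq":21,"lx":27},"uvn":{"an":99,"o":3,"u":98,"y":21,"yr":37},"x":{"eo":31,"fxq":9,"i":11,"mww":57,"tof":90}}
After op 11 (add /ipo 3): {"aol":{"nji":80,"t":17},"axo":{"iiq":21,"lx":27},"ipo":3,"uvn":{"an":99,"o":3,"u":98,"y":21,"yr":37},"x":{"eo":31,"fxq":9,"i":11,"mww":57,"tof":90}}
After op 12 (add /uvn/ph 41): {"aol":{"nji":80,"t":17},"axo":{"iiq":21,"lx":27},"ipo":3,"uvn":{"an":99,"o":3,"ph":41,"u":98,"y":21,"yr":37},"x":{"eo":31,"fxq":9,"i":11,"mww":57,"tof":90}}
After op 13 (add /p 63): {"aol":{"nji":80,"t":17},"axo":{"iiq":21,"lx":27},"ipo":3,"p":63,"uvn":{"an":99,"o":3,"ph":41,"u":98,"y":21,"yr":37},"x":{"eo":31,"fxq":9,"i":11,"mww":57,"tof":90}}
After op 14 (replace /axo 52): {"aol":{"nji":80,"t":17},"axo":52,"ipo":3,"p":63,"uvn":{"an":99,"o":3,"ph":41,"u":98,"y":21,"yr":37},"x":{"eo":31,"fxq":9,"i":11,"mww":57,"tof":90}}
After op 15 (replace /uvn/y 47): {"aol":{"nji":80,"t":17},"axo":52,"ipo":3,"p":63,"uvn":{"an":99,"o":3,"ph":41,"u":98,"y":47,"yr":37},"x":{"eo":31,"fxq":9,"i":11,"mww":57,"tof":90}}
After op 16 (remove /uvn/an): {"aol":{"nji":80,"t":17},"axo":52,"ipo":3,"p":63,"uvn":{"o":3,"ph":41,"u":98,"y":47,"yr":37},"x":{"eo":31,"fxq":9,"i":11,"mww":57,"tof":90}}
After op 17 (replace /uvn/ph 0): {"aol":{"nji":80,"t":17},"axo":52,"ipo":3,"p":63,"uvn":{"o":3,"ph":0,"u":98,"y":47,"yr":37},"x":{"eo":31,"fxq":9,"i":11,"mww":57,"tof":90}}
After op 18 (replace /aol 33): {"aol":33,"axo":52,"ipo":3,"p":63,"uvn":{"o":3,"ph":0,"u":98,"y":47,"yr":37},"x":{"eo":31,"fxq":9,"i":11,"mww":57,"tof":90}}
After op 19 (add /uvn/i 5): {"aol":33,"axo":52,"ipo":3,"p":63,"uvn":{"i":5,"o":3,"ph":0,"u":98,"y":47,"yr":37},"x":{"eo":31,"fxq":9,"i":11,"mww":57,"tof":90}}
After op 20 (replace /uvn/i 24): {"aol":33,"axo":52,"ipo":3,"p":63,"uvn":{"i":24,"o":3,"ph":0,"u":98,"y":47,"yr":37},"x":{"eo":31,"fxq":9,"i":11,"mww":57,"tof":90}}

Answer: {"aol":33,"axo":52,"ipo":3,"p":63,"uvn":{"i":24,"o":3,"ph":0,"u":98,"y":47,"yr":37},"x":{"eo":31,"fxq":9,"i":11,"mww":57,"tof":90}}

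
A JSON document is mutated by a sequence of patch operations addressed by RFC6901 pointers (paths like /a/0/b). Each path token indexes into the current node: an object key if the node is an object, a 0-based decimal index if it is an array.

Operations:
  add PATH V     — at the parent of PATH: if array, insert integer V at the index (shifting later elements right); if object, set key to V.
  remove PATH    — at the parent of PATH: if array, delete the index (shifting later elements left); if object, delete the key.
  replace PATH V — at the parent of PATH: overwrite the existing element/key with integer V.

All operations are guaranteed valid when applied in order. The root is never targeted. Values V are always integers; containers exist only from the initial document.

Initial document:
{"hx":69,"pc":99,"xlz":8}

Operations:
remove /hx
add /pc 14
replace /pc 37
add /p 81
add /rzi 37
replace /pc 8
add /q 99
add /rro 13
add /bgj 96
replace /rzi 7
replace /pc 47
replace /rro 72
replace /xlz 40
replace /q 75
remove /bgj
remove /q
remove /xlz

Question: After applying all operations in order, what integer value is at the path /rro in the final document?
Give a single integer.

After op 1 (remove /hx): {"pc":99,"xlz":8}
After op 2 (add /pc 14): {"pc":14,"xlz":8}
After op 3 (replace /pc 37): {"pc":37,"xlz":8}
After op 4 (add /p 81): {"p":81,"pc":37,"xlz":8}
After op 5 (add /rzi 37): {"p":81,"pc":37,"rzi":37,"xlz":8}
After op 6 (replace /pc 8): {"p":81,"pc":8,"rzi":37,"xlz":8}
After op 7 (add /q 99): {"p":81,"pc":8,"q":99,"rzi":37,"xlz":8}
After op 8 (add /rro 13): {"p":81,"pc":8,"q":99,"rro":13,"rzi":37,"xlz":8}
After op 9 (add /bgj 96): {"bgj":96,"p":81,"pc":8,"q":99,"rro":13,"rzi":37,"xlz":8}
After op 10 (replace /rzi 7): {"bgj":96,"p":81,"pc":8,"q":99,"rro":13,"rzi":7,"xlz":8}
After op 11 (replace /pc 47): {"bgj":96,"p":81,"pc":47,"q":99,"rro":13,"rzi":7,"xlz":8}
After op 12 (replace /rro 72): {"bgj":96,"p":81,"pc":47,"q":99,"rro":72,"rzi":7,"xlz":8}
After op 13 (replace /xlz 40): {"bgj":96,"p":81,"pc":47,"q":99,"rro":72,"rzi":7,"xlz":40}
After op 14 (replace /q 75): {"bgj":96,"p":81,"pc":47,"q":75,"rro":72,"rzi":7,"xlz":40}
After op 15 (remove /bgj): {"p":81,"pc":47,"q":75,"rro":72,"rzi":7,"xlz":40}
After op 16 (remove /q): {"p":81,"pc":47,"rro":72,"rzi":7,"xlz":40}
After op 17 (remove /xlz): {"p":81,"pc":47,"rro":72,"rzi":7}
Value at /rro: 72

Answer: 72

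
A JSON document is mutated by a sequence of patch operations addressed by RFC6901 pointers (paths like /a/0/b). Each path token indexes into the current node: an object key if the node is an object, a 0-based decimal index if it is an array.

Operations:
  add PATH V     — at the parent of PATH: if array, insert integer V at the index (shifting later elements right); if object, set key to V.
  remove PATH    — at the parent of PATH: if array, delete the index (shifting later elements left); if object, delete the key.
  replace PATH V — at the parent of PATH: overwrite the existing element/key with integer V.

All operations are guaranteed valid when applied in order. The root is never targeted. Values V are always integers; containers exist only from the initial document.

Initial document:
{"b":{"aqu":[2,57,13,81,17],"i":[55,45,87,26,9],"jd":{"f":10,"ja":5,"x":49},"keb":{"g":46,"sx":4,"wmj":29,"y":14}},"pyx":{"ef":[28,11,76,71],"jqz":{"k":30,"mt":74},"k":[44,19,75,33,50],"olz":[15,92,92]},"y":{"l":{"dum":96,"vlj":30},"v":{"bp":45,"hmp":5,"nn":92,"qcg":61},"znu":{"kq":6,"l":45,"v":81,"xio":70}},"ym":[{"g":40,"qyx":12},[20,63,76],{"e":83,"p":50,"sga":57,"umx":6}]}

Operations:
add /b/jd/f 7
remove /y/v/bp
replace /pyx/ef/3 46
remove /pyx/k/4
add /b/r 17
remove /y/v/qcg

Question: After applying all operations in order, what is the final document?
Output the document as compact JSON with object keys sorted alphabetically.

After op 1 (add /b/jd/f 7): {"b":{"aqu":[2,57,13,81,17],"i":[55,45,87,26,9],"jd":{"f":7,"ja":5,"x":49},"keb":{"g":46,"sx":4,"wmj":29,"y":14}},"pyx":{"ef":[28,11,76,71],"jqz":{"k":30,"mt":74},"k":[44,19,75,33,50],"olz":[15,92,92]},"y":{"l":{"dum":96,"vlj":30},"v":{"bp":45,"hmp":5,"nn":92,"qcg":61},"znu":{"kq":6,"l":45,"v":81,"xio":70}},"ym":[{"g":40,"qyx":12},[20,63,76],{"e":83,"p":50,"sga":57,"umx":6}]}
After op 2 (remove /y/v/bp): {"b":{"aqu":[2,57,13,81,17],"i":[55,45,87,26,9],"jd":{"f":7,"ja":5,"x":49},"keb":{"g":46,"sx":4,"wmj":29,"y":14}},"pyx":{"ef":[28,11,76,71],"jqz":{"k":30,"mt":74},"k":[44,19,75,33,50],"olz":[15,92,92]},"y":{"l":{"dum":96,"vlj":30},"v":{"hmp":5,"nn":92,"qcg":61},"znu":{"kq":6,"l":45,"v":81,"xio":70}},"ym":[{"g":40,"qyx":12},[20,63,76],{"e":83,"p":50,"sga":57,"umx":6}]}
After op 3 (replace /pyx/ef/3 46): {"b":{"aqu":[2,57,13,81,17],"i":[55,45,87,26,9],"jd":{"f":7,"ja":5,"x":49},"keb":{"g":46,"sx":4,"wmj":29,"y":14}},"pyx":{"ef":[28,11,76,46],"jqz":{"k":30,"mt":74},"k":[44,19,75,33,50],"olz":[15,92,92]},"y":{"l":{"dum":96,"vlj":30},"v":{"hmp":5,"nn":92,"qcg":61},"znu":{"kq":6,"l":45,"v":81,"xio":70}},"ym":[{"g":40,"qyx":12},[20,63,76],{"e":83,"p":50,"sga":57,"umx":6}]}
After op 4 (remove /pyx/k/4): {"b":{"aqu":[2,57,13,81,17],"i":[55,45,87,26,9],"jd":{"f":7,"ja":5,"x":49},"keb":{"g":46,"sx":4,"wmj":29,"y":14}},"pyx":{"ef":[28,11,76,46],"jqz":{"k":30,"mt":74},"k":[44,19,75,33],"olz":[15,92,92]},"y":{"l":{"dum":96,"vlj":30},"v":{"hmp":5,"nn":92,"qcg":61},"znu":{"kq":6,"l":45,"v":81,"xio":70}},"ym":[{"g":40,"qyx":12},[20,63,76],{"e":83,"p":50,"sga":57,"umx":6}]}
After op 5 (add /b/r 17): {"b":{"aqu":[2,57,13,81,17],"i":[55,45,87,26,9],"jd":{"f":7,"ja":5,"x":49},"keb":{"g":46,"sx":4,"wmj":29,"y":14},"r":17},"pyx":{"ef":[28,11,76,46],"jqz":{"k":30,"mt":74},"k":[44,19,75,33],"olz":[15,92,92]},"y":{"l":{"dum":96,"vlj":30},"v":{"hmp":5,"nn":92,"qcg":61},"znu":{"kq":6,"l":45,"v":81,"xio":70}},"ym":[{"g":40,"qyx":12},[20,63,76],{"e":83,"p":50,"sga":57,"umx":6}]}
After op 6 (remove /y/v/qcg): {"b":{"aqu":[2,57,13,81,17],"i":[55,45,87,26,9],"jd":{"f":7,"ja":5,"x":49},"keb":{"g":46,"sx":4,"wmj":29,"y":14},"r":17},"pyx":{"ef":[28,11,76,46],"jqz":{"k":30,"mt":74},"k":[44,19,75,33],"olz":[15,92,92]},"y":{"l":{"dum":96,"vlj":30},"v":{"hmp":5,"nn":92},"znu":{"kq":6,"l":45,"v":81,"xio":70}},"ym":[{"g":40,"qyx":12},[20,63,76],{"e":83,"p":50,"sga":57,"umx":6}]}

Answer: {"b":{"aqu":[2,57,13,81,17],"i":[55,45,87,26,9],"jd":{"f":7,"ja":5,"x":49},"keb":{"g":46,"sx":4,"wmj":29,"y":14},"r":17},"pyx":{"ef":[28,11,76,46],"jqz":{"k":30,"mt":74},"k":[44,19,75,33],"olz":[15,92,92]},"y":{"l":{"dum":96,"vlj":30},"v":{"hmp":5,"nn":92},"znu":{"kq":6,"l":45,"v":81,"xio":70}},"ym":[{"g":40,"qyx":12},[20,63,76],{"e":83,"p":50,"sga":57,"umx":6}]}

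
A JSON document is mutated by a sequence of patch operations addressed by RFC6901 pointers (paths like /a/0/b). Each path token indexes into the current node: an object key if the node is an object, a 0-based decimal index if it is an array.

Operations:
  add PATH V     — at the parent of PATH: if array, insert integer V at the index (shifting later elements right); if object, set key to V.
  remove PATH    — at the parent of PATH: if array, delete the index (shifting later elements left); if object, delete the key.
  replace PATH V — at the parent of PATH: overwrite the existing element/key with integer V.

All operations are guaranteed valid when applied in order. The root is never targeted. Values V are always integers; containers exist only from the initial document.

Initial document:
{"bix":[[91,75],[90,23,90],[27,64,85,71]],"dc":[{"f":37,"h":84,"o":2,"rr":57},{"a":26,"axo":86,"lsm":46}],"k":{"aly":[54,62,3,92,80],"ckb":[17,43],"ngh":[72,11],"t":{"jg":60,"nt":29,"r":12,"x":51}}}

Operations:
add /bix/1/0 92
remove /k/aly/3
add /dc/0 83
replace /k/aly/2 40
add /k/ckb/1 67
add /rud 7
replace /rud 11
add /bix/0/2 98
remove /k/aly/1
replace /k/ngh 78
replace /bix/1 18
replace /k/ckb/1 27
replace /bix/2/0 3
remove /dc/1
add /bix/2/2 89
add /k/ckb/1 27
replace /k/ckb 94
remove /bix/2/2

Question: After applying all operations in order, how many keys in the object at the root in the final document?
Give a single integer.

After op 1 (add /bix/1/0 92): {"bix":[[91,75],[92,90,23,90],[27,64,85,71]],"dc":[{"f":37,"h":84,"o":2,"rr":57},{"a":26,"axo":86,"lsm":46}],"k":{"aly":[54,62,3,92,80],"ckb":[17,43],"ngh":[72,11],"t":{"jg":60,"nt":29,"r":12,"x":51}}}
After op 2 (remove /k/aly/3): {"bix":[[91,75],[92,90,23,90],[27,64,85,71]],"dc":[{"f":37,"h":84,"o":2,"rr":57},{"a":26,"axo":86,"lsm":46}],"k":{"aly":[54,62,3,80],"ckb":[17,43],"ngh":[72,11],"t":{"jg":60,"nt":29,"r":12,"x":51}}}
After op 3 (add /dc/0 83): {"bix":[[91,75],[92,90,23,90],[27,64,85,71]],"dc":[83,{"f":37,"h":84,"o":2,"rr":57},{"a":26,"axo":86,"lsm":46}],"k":{"aly":[54,62,3,80],"ckb":[17,43],"ngh":[72,11],"t":{"jg":60,"nt":29,"r":12,"x":51}}}
After op 4 (replace /k/aly/2 40): {"bix":[[91,75],[92,90,23,90],[27,64,85,71]],"dc":[83,{"f":37,"h":84,"o":2,"rr":57},{"a":26,"axo":86,"lsm":46}],"k":{"aly":[54,62,40,80],"ckb":[17,43],"ngh":[72,11],"t":{"jg":60,"nt":29,"r":12,"x":51}}}
After op 5 (add /k/ckb/1 67): {"bix":[[91,75],[92,90,23,90],[27,64,85,71]],"dc":[83,{"f":37,"h":84,"o":2,"rr":57},{"a":26,"axo":86,"lsm":46}],"k":{"aly":[54,62,40,80],"ckb":[17,67,43],"ngh":[72,11],"t":{"jg":60,"nt":29,"r":12,"x":51}}}
After op 6 (add /rud 7): {"bix":[[91,75],[92,90,23,90],[27,64,85,71]],"dc":[83,{"f":37,"h":84,"o":2,"rr":57},{"a":26,"axo":86,"lsm":46}],"k":{"aly":[54,62,40,80],"ckb":[17,67,43],"ngh":[72,11],"t":{"jg":60,"nt":29,"r":12,"x":51}},"rud":7}
After op 7 (replace /rud 11): {"bix":[[91,75],[92,90,23,90],[27,64,85,71]],"dc":[83,{"f":37,"h":84,"o":2,"rr":57},{"a":26,"axo":86,"lsm":46}],"k":{"aly":[54,62,40,80],"ckb":[17,67,43],"ngh":[72,11],"t":{"jg":60,"nt":29,"r":12,"x":51}},"rud":11}
After op 8 (add /bix/0/2 98): {"bix":[[91,75,98],[92,90,23,90],[27,64,85,71]],"dc":[83,{"f":37,"h":84,"o":2,"rr":57},{"a":26,"axo":86,"lsm":46}],"k":{"aly":[54,62,40,80],"ckb":[17,67,43],"ngh":[72,11],"t":{"jg":60,"nt":29,"r":12,"x":51}},"rud":11}
After op 9 (remove /k/aly/1): {"bix":[[91,75,98],[92,90,23,90],[27,64,85,71]],"dc":[83,{"f":37,"h":84,"o":2,"rr":57},{"a":26,"axo":86,"lsm":46}],"k":{"aly":[54,40,80],"ckb":[17,67,43],"ngh":[72,11],"t":{"jg":60,"nt":29,"r":12,"x":51}},"rud":11}
After op 10 (replace /k/ngh 78): {"bix":[[91,75,98],[92,90,23,90],[27,64,85,71]],"dc":[83,{"f":37,"h":84,"o":2,"rr":57},{"a":26,"axo":86,"lsm":46}],"k":{"aly":[54,40,80],"ckb":[17,67,43],"ngh":78,"t":{"jg":60,"nt":29,"r":12,"x":51}},"rud":11}
After op 11 (replace /bix/1 18): {"bix":[[91,75,98],18,[27,64,85,71]],"dc":[83,{"f":37,"h":84,"o":2,"rr":57},{"a":26,"axo":86,"lsm":46}],"k":{"aly":[54,40,80],"ckb":[17,67,43],"ngh":78,"t":{"jg":60,"nt":29,"r":12,"x":51}},"rud":11}
After op 12 (replace /k/ckb/1 27): {"bix":[[91,75,98],18,[27,64,85,71]],"dc":[83,{"f":37,"h":84,"o":2,"rr":57},{"a":26,"axo":86,"lsm":46}],"k":{"aly":[54,40,80],"ckb":[17,27,43],"ngh":78,"t":{"jg":60,"nt":29,"r":12,"x":51}},"rud":11}
After op 13 (replace /bix/2/0 3): {"bix":[[91,75,98],18,[3,64,85,71]],"dc":[83,{"f":37,"h":84,"o":2,"rr":57},{"a":26,"axo":86,"lsm":46}],"k":{"aly":[54,40,80],"ckb":[17,27,43],"ngh":78,"t":{"jg":60,"nt":29,"r":12,"x":51}},"rud":11}
After op 14 (remove /dc/1): {"bix":[[91,75,98],18,[3,64,85,71]],"dc":[83,{"a":26,"axo":86,"lsm":46}],"k":{"aly":[54,40,80],"ckb":[17,27,43],"ngh":78,"t":{"jg":60,"nt":29,"r":12,"x":51}},"rud":11}
After op 15 (add /bix/2/2 89): {"bix":[[91,75,98],18,[3,64,89,85,71]],"dc":[83,{"a":26,"axo":86,"lsm":46}],"k":{"aly":[54,40,80],"ckb":[17,27,43],"ngh":78,"t":{"jg":60,"nt":29,"r":12,"x":51}},"rud":11}
After op 16 (add /k/ckb/1 27): {"bix":[[91,75,98],18,[3,64,89,85,71]],"dc":[83,{"a":26,"axo":86,"lsm":46}],"k":{"aly":[54,40,80],"ckb":[17,27,27,43],"ngh":78,"t":{"jg":60,"nt":29,"r":12,"x":51}},"rud":11}
After op 17 (replace /k/ckb 94): {"bix":[[91,75,98],18,[3,64,89,85,71]],"dc":[83,{"a":26,"axo":86,"lsm":46}],"k":{"aly":[54,40,80],"ckb":94,"ngh":78,"t":{"jg":60,"nt":29,"r":12,"x":51}},"rud":11}
After op 18 (remove /bix/2/2): {"bix":[[91,75,98],18,[3,64,85,71]],"dc":[83,{"a":26,"axo":86,"lsm":46}],"k":{"aly":[54,40,80],"ckb":94,"ngh":78,"t":{"jg":60,"nt":29,"r":12,"x":51}},"rud":11}
Size at the root: 4

Answer: 4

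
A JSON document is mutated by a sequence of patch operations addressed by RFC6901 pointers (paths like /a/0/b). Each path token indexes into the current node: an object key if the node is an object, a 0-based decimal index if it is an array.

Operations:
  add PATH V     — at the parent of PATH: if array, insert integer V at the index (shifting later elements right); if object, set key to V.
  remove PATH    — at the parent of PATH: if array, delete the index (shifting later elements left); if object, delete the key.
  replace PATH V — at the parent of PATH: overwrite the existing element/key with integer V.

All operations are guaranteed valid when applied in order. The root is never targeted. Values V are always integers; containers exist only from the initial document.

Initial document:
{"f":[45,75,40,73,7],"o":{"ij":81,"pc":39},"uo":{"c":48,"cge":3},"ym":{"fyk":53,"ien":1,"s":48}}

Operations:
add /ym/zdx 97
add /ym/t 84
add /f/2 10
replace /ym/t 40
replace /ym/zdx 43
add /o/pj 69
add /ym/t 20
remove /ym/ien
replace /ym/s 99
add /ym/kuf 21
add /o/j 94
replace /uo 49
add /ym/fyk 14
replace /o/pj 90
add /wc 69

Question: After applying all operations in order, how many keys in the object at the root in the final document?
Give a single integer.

After op 1 (add /ym/zdx 97): {"f":[45,75,40,73,7],"o":{"ij":81,"pc":39},"uo":{"c":48,"cge":3},"ym":{"fyk":53,"ien":1,"s":48,"zdx":97}}
After op 2 (add /ym/t 84): {"f":[45,75,40,73,7],"o":{"ij":81,"pc":39},"uo":{"c":48,"cge":3},"ym":{"fyk":53,"ien":1,"s":48,"t":84,"zdx":97}}
After op 3 (add /f/2 10): {"f":[45,75,10,40,73,7],"o":{"ij":81,"pc":39},"uo":{"c":48,"cge":3},"ym":{"fyk":53,"ien":1,"s":48,"t":84,"zdx":97}}
After op 4 (replace /ym/t 40): {"f":[45,75,10,40,73,7],"o":{"ij":81,"pc":39},"uo":{"c":48,"cge":3},"ym":{"fyk":53,"ien":1,"s":48,"t":40,"zdx":97}}
After op 5 (replace /ym/zdx 43): {"f":[45,75,10,40,73,7],"o":{"ij":81,"pc":39},"uo":{"c":48,"cge":3},"ym":{"fyk":53,"ien":1,"s":48,"t":40,"zdx":43}}
After op 6 (add /o/pj 69): {"f":[45,75,10,40,73,7],"o":{"ij":81,"pc":39,"pj":69},"uo":{"c":48,"cge":3},"ym":{"fyk":53,"ien":1,"s":48,"t":40,"zdx":43}}
After op 7 (add /ym/t 20): {"f":[45,75,10,40,73,7],"o":{"ij":81,"pc":39,"pj":69},"uo":{"c":48,"cge":3},"ym":{"fyk":53,"ien":1,"s":48,"t":20,"zdx":43}}
After op 8 (remove /ym/ien): {"f":[45,75,10,40,73,7],"o":{"ij":81,"pc":39,"pj":69},"uo":{"c":48,"cge":3},"ym":{"fyk":53,"s":48,"t":20,"zdx":43}}
After op 9 (replace /ym/s 99): {"f":[45,75,10,40,73,7],"o":{"ij":81,"pc":39,"pj":69},"uo":{"c":48,"cge":3},"ym":{"fyk":53,"s":99,"t":20,"zdx":43}}
After op 10 (add /ym/kuf 21): {"f":[45,75,10,40,73,7],"o":{"ij":81,"pc":39,"pj":69},"uo":{"c":48,"cge":3},"ym":{"fyk":53,"kuf":21,"s":99,"t":20,"zdx":43}}
After op 11 (add /o/j 94): {"f":[45,75,10,40,73,7],"o":{"ij":81,"j":94,"pc":39,"pj":69},"uo":{"c":48,"cge":3},"ym":{"fyk":53,"kuf":21,"s":99,"t":20,"zdx":43}}
After op 12 (replace /uo 49): {"f":[45,75,10,40,73,7],"o":{"ij":81,"j":94,"pc":39,"pj":69},"uo":49,"ym":{"fyk":53,"kuf":21,"s":99,"t":20,"zdx":43}}
After op 13 (add /ym/fyk 14): {"f":[45,75,10,40,73,7],"o":{"ij":81,"j":94,"pc":39,"pj":69},"uo":49,"ym":{"fyk":14,"kuf":21,"s":99,"t":20,"zdx":43}}
After op 14 (replace /o/pj 90): {"f":[45,75,10,40,73,7],"o":{"ij":81,"j":94,"pc":39,"pj":90},"uo":49,"ym":{"fyk":14,"kuf":21,"s":99,"t":20,"zdx":43}}
After op 15 (add /wc 69): {"f":[45,75,10,40,73,7],"o":{"ij":81,"j":94,"pc":39,"pj":90},"uo":49,"wc":69,"ym":{"fyk":14,"kuf":21,"s":99,"t":20,"zdx":43}}
Size at the root: 5

Answer: 5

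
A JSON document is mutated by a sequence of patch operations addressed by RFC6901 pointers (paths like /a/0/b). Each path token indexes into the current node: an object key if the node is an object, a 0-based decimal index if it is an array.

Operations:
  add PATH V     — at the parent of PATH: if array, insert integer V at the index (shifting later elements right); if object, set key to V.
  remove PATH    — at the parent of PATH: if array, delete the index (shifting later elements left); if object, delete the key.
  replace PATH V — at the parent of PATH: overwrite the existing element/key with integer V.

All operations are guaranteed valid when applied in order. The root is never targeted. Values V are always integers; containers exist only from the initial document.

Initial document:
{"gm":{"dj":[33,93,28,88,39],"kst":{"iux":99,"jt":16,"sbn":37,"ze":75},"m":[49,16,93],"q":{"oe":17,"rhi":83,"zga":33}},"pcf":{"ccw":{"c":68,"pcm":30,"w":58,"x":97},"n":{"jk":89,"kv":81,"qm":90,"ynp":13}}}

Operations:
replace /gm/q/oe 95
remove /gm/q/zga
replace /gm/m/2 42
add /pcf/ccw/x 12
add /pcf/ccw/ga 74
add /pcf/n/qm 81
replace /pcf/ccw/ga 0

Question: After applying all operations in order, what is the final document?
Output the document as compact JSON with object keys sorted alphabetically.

After op 1 (replace /gm/q/oe 95): {"gm":{"dj":[33,93,28,88,39],"kst":{"iux":99,"jt":16,"sbn":37,"ze":75},"m":[49,16,93],"q":{"oe":95,"rhi":83,"zga":33}},"pcf":{"ccw":{"c":68,"pcm":30,"w":58,"x":97},"n":{"jk":89,"kv":81,"qm":90,"ynp":13}}}
After op 2 (remove /gm/q/zga): {"gm":{"dj":[33,93,28,88,39],"kst":{"iux":99,"jt":16,"sbn":37,"ze":75},"m":[49,16,93],"q":{"oe":95,"rhi":83}},"pcf":{"ccw":{"c":68,"pcm":30,"w":58,"x":97},"n":{"jk":89,"kv":81,"qm":90,"ynp":13}}}
After op 3 (replace /gm/m/2 42): {"gm":{"dj":[33,93,28,88,39],"kst":{"iux":99,"jt":16,"sbn":37,"ze":75},"m":[49,16,42],"q":{"oe":95,"rhi":83}},"pcf":{"ccw":{"c":68,"pcm":30,"w":58,"x":97},"n":{"jk":89,"kv":81,"qm":90,"ynp":13}}}
After op 4 (add /pcf/ccw/x 12): {"gm":{"dj":[33,93,28,88,39],"kst":{"iux":99,"jt":16,"sbn":37,"ze":75},"m":[49,16,42],"q":{"oe":95,"rhi":83}},"pcf":{"ccw":{"c":68,"pcm":30,"w":58,"x":12},"n":{"jk":89,"kv":81,"qm":90,"ynp":13}}}
After op 5 (add /pcf/ccw/ga 74): {"gm":{"dj":[33,93,28,88,39],"kst":{"iux":99,"jt":16,"sbn":37,"ze":75},"m":[49,16,42],"q":{"oe":95,"rhi":83}},"pcf":{"ccw":{"c":68,"ga":74,"pcm":30,"w":58,"x":12},"n":{"jk":89,"kv":81,"qm":90,"ynp":13}}}
After op 6 (add /pcf/n/qm 81): {"gm":{"dj":[33,93,28,88,39],"kst":{"iux":99,"jt":16,"sbn":37,"ze":75},"m":[49,16,42],"q":{"oe":95,"rhi":83}},"pcf":{"ccw":{"c":68,"ga":74,"pcm":30,"w":58,"x":12},"n":{"jk":89,"kv":81,"qm":81,"ynp":13}}}
After op 7 (replace /pcf/ccw/ga 0): {"gm":{"dj":[33,93,28,88,39],"kst":{"iux":99,"jt":16,"sbn":37,"ze":75},"m":[49,16,42],"q":{"oe":95,"rhi":83}},"pcf":{"ccw":{"c":68,"ga":0,"pcm":30,"w":58,"x":12},"n":{"jk":89,"kv":81,"qm":81,"ynp":13}}}

Answer: {"gm":{"dj":[33,93,28,88,39],"kst":{"iux":99,"jt":16,"sbn":37,"ze":75},"m":[49,16,42],"q":{"oe":95,"rhi":83}},"pcf":{"ccw":{"c":68,"ga":0,"pcm":30,"w":58,"x":12},"n":{"jk":89,"kv":81,"qm":81,"ynp":13}}}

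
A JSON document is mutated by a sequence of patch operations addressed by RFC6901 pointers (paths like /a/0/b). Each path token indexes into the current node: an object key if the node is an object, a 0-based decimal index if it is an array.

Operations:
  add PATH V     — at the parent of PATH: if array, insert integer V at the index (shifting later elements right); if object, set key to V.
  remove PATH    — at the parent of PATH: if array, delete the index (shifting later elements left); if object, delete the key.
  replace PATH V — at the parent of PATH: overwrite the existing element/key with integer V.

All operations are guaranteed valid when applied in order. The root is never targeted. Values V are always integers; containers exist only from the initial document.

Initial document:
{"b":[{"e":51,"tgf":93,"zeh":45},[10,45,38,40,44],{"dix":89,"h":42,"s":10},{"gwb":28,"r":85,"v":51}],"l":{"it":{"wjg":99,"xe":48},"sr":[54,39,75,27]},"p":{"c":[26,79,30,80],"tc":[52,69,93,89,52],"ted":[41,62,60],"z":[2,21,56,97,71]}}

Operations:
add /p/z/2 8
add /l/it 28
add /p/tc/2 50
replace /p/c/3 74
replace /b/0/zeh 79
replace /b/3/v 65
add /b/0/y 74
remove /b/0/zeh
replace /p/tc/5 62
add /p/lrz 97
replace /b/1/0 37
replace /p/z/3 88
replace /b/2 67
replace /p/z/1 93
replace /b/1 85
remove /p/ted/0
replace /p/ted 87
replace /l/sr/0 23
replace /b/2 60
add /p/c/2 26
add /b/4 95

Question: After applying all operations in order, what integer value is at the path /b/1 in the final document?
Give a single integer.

Answer: 85

Derivation:
After op 1 (add /p/z/2 8): {"b":[{"e":51,"tgf":93,"zeh":45},[10,45,38,40,44],{"dix":89,"h":42,"s":10},{"gwb":28,"r":85,"v":51}],"l":{"it":{"wjg":99,"xe":48},"sr":[54,39,75,27]},"p":{"c":[26,79,30,80],"tc":[52,69,93,89,52],"ted":[41,62,60],"z":[2,21,8,56,97,71]}}
After op 2 (add /l/it 28): {"b":[{"e":51,"tgf":93,"zeh":45},[10,45,38,40,44],{"dix":89,"h":42,"s":10},{"gwb":28,"r":85,"v":51}],"l":{"it":28,"sr":[54,39,75,27]},"p":{"c":[26,79,30,80],"tc":[52,69,93,89,52],"ted":[41,62,60],"z":[2,21,8,56,97,71]}}
After op 3 (add /p/tc/2 50): {"b":[{"e":51,"tgf":93,"zeh":45},[10,45,38,40,44],{"dix":89,"h":42,"s":10},{"gwb":28,"r":85,"v":51}],"l":{"it":28,"sr":[54,39,75,27]},"p":{"c":[26,79,30,80],"tc":[52,69,50,93,89,52],"ted":[41,62,60],"z":[2,21,8,56,97,71]}}
After op 4 (replace /p/c/3 74): {"b":[{"e":51,"tgf":93,"zeh":45},[10,45,38,40,44],{"dix":89,"h":42,"s":10},{"gwb":28,"r":85,"v":51}],"l":{"it":28,"sr":[54,39,75,27]},"p":{"c":[26,79,30,74],"tc":[52,69,50,93,89,52],"ted":[41,62,60],"z":[2,21,8,56,97,71]}}
After op 5 (replace /b/0/zeh 79): {"b":[{"e":51,"tgf":93,"zeh":79},[10,45,38,40,44],{"dix":89,"h":42,"s":10},{"gwb":28,"r":85,"v":51}],"l":{"it":28,"sr":[54,39,75,27]},"p":{"c":[26,79,30,74],"tc":[52,69,50,93,89,52],"ted":[41,62,60],"z":[2,21,8,56,97,71]}}
After op 6 (replace /b/3/v 65): {"b":[{"e":51,"tgf":93,"zeh":79},[10,45,38,40,44],{"dix":89,"h":42,"s":10},{"gwb":28,"r":85,"v":65}],"l":{"it":28,"sr":[54,39,75,27]},"p":{"c":[26,79,30,74],"tc":[52,69,50,93,89,52],"ted":[41,62,60],"z":[2,21,8,56,97,71]}}
After op 7 (add /b/0/y 74): {"b":[{"e":51,"tgf":93,"y":74,"zeh":79},[10,45,38,40,44],{"dix":89,"h":42,"s":10},{"gwb":28,"r":85,"v":65}],"l":{"it":28,"sr":[54,39,75,27]},"p":{"c":[26,79,30,74],"tc":[52,69,50,93,89,52],"ted":[41,62,60],"z":[2,21,8,56,97,71]}}
After op 8 (remove /b/0/zeh): {"b":[{"e":51,"tgf":93,"y":74},[10,45,38,40,44],{"dix":89,"h":42,"s":10},{"gwb":28,"r":85,"v":65}],"l":{"it":28,"sr":[54,39,75,27]},"p":{"c":[26,79,30,74],"tc":[52,69,50,93,89,52],"ted":[41,62,60],"z":[2,21,8,56,97,71]}}
After op 9 (replace /p/tc/5 62): {"b":[{"e":51,"tgf":93,"y":74},[10,45,38,40,44],{"dix":89,"h":42,"s":10},{"gwb":28,"r":85,"v":65}],"l":{"it":28,"sr":[54,39,75,27]},"p":{"c":[26,79,30,74],"tc":[52,69,50,93,89,62],"ted":[41,62,60],"z":[2,21,8,56,97,71]}}
After op 10 (add /p/lrz 97): {"b":[{"e":51,"tgf":93,"y":74},[10,45,38,40,44],{"dix":89,"h":42,"s":10},{"gwb":28,"r":85,"v":65}],"l":{"it":28,"sr":[54,39,75,27]},"p":{"c":[26,79,30,74],"lrz":97,"tc":[52,69,50,93,89,62],"ted":[41,62,60],"z":[2,21,8,56,97,71]}}
After op 11 (replace /b/1/0 37): {"b":[{"e":51,"tgf":93,"y":74},[37,45,38,40,44],{"dix":89,"h":42,"s":10},{"gwb":28,"r":85,"v":65}],"l":{"it":28,"sr":[54,39,75,27]},"p":{"c":[26,79,30,74],"lrz":97,"tc":[52,69,50,93,89,62],"ted":[41,62,60],"z":[2,21,8,56,97,71]}}
After op 12 (replace /p/z/3 88): {"b":[{"e":51,"tgf":93,"y":74},[37,45,38,40,44],{"dix":89,"h":42,"s":10},{"gwb":28,"r":85,"v":65}],"l":{"it":28,"sr":[54,39,75,27]},"p":{"c":[26,79,30,74],"lrz":97,"tc":[52,69,50,93,89,62],"ted":[41,62,60],"z":[2,21,8,88,97,71]}}
After op 13 (replace /b/2 67): {"b":[{"e":51,"tgf":93,"y":74},[37,45,38,40,44],67,{"gwb":28,"r":85,"v":65}],"l":{"it":28,"sr":[54,39,75,27]},"p":{"c":[26,79,30,74],"lrz":97,"tc":[52,69,50,93,89,62],"ted":[41,62,60],"z":[2,21,8,88,97,71]}}
After op 14 (replace /p/z/1 93): {"b":[{"e":51,"tgf":93,"y":74},[37,45,38,40,44],67,{"gwb":28,"r":85,"v":65}],"l":{"it":28,"sr":[54,39,75,27]},"p":{"c":[26,79,30,74],"lrz":97,"tc":[52,69,50,93,89,62],"ted":[41,62,60],"z":[2,93,8,88,97,71]}}
After op 15 (replace /b/1 85): {"b":[{"e":51,"tgf":93,"y":74},85,67,{"gwb":28,"r":85,"v":65}],"l":{"it":28,"sr":[54,39,75,27]},"p":{"c":[26,79,30,74],"lrz":97,"tc":[52,69,50,93,89,62],"ted":[41,62,60],"z":[2,93,8,88,97,71]}}
After op 16 (remove /p/ted/0): {"b":[{"e":51,"tgf":93,"y":74},85,67,{"gwb":28,"r":85,"v":65}],"l":{"it":28,"sr":[54,39,75,27]},"p":{"c":[26,79,30,74],"lrz":97,"tc":[52,69,50,93,89,62],"ted":[62,60],"z":[2,93,8,88,97,71]}}
After op 17 (replace /p/ted 87): {"b":[{"e":51,"tgf":93,"y":74},85,67,{"gwb":28,"r":85,"v":65}],"l":{"it":28,"sr":[54,39,75,27]},"p":{"c":[26,79,30,74],"lrz":97,"tc":[52,69,50,93,89,62],"ted":87,"z":[2,93,8,88,97,71]}}
After op 18 (replace /l/sr/0 23): {"b":[{"e":51,"tgf":93,"y":74},85,67,{"gwb":28,"r":85,"v":65}],"l":{"it":28,"sr":[23,39,75,27]},"p":{"c":[26,79,30,74],"lrz":97,"tc":[52,69,50,93,89,62],"ted":87,"z":[2,93,8,88,97,71]}}
After op 19 (replace /b/2 60): {"b":[{"e":51,"tgf":93,"y":74},85,60,{"gwb":28,"r":85,"v":65}],"l":{"it":28,"sr":[23,39,75,27]},"p":{"c":[26,79,30,74],"lrz":97,"tc":[52,69,50,93,89,62],"ted":87,"z":[2,93,8,88,97,71]}}
After op 20 (add /p/c/2 26): {"b":[{"e":51,"tgf":93,"y":74},85,60,{"gwb":28,"r":85,"v":65}],"l":{"it":28,"sr":[23,39,75,27]},"p":{"c":[26,79,26,30,74],"lrz":97,"tc":[52,69,50,93,89,62],"ted":87,"z":[2,93,8,88,97,71]}}
After op 21 (add /b/4 95): {"b":[{"e":51,"tgf":93,"y":74},85,60,{"gwb":28,"r":85,"v":65},95],"l":{"it":28,"sr":[23,39,75,27]},"p":{"c":[26,79,26,30,74],"lrz":97,"tc":[52,69,50,93,89,62],"ted":87,"z":[2,93,8,88,97,71]}}
Value at /b/1: 85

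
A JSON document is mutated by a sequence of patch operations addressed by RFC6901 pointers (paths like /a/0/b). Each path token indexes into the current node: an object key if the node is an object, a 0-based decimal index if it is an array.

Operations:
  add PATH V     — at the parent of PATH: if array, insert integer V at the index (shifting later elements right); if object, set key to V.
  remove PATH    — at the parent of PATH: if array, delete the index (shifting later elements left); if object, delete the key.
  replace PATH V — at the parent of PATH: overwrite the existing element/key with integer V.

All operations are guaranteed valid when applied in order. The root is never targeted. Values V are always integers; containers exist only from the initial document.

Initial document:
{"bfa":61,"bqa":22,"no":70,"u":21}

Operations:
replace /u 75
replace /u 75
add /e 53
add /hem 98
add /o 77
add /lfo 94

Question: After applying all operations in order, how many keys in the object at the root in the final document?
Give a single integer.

Answer: 8

Derivation:
After op 1 (replace /u 75): {"bfa":61,"bqa":22,"no":70,"u":75}
After op 2 (replace /u 75): {"bfa":61,"bqa":22,"no":70,"u":75}
After op 3 (add /e 53): {"bfa":61,"bqa":22,"e":53,"no":70,"u":75}
After op 4 (add /hem 98): {"bfa":61,"bqa":22,"e":53,"hem":98,"no":70,"u":75}
After op 5 (add /o 77): {"bfa":61,"bqa":22,"e":53,"hem":98,"no":70,"o":77,"u":75}
After op 6 (add /lfo 94): {"bfa":61,"bqa":22,"e":53,"hem":98,"lfo":94,"no":70,"o":77,"u":75}
Size at the root: 8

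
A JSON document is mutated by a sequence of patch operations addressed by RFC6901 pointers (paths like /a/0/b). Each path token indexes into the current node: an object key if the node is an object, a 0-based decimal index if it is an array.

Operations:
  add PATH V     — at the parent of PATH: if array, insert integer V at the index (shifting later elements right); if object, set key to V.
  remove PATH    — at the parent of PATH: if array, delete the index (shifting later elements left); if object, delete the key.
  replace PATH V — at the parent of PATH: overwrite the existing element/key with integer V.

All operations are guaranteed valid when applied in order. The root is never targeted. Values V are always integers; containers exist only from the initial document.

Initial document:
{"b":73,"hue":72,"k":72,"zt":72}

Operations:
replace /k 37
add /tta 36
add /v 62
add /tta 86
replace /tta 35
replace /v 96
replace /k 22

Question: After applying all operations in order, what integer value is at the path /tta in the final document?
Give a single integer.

Answer: 35

Derivation:
After op 1 (replace /k 37): {"b":73,"hue":72,"k":37,"zt":72}
After op 2 (add /tta 36): {"b":73,"hue":72,"k":37,"tta":36,"zt":72}
After op 3 (add /v 62): {"b":73,"hue":72,"k":37,"tta":36,"v":62,"zt":72}
After op 4 (add /tta 86): {"b":73,"hue":72,"k":37,"tta":86,"v":62,"zt":72}
After op 5 (replace /tta 35): {"b":73,"hue":72,"k":37,"tta":35,"v":62,"zt":72}
After op 6 (replace /v 96): {"b":73,"hue":72,"k":37,"tta":35,"v":96,"zt":72}
After op 7 (replace /k 22): {"b":73,"hue":72,"k":22,"tta":35,"v":96,"zt":72}
Value at /tta: 35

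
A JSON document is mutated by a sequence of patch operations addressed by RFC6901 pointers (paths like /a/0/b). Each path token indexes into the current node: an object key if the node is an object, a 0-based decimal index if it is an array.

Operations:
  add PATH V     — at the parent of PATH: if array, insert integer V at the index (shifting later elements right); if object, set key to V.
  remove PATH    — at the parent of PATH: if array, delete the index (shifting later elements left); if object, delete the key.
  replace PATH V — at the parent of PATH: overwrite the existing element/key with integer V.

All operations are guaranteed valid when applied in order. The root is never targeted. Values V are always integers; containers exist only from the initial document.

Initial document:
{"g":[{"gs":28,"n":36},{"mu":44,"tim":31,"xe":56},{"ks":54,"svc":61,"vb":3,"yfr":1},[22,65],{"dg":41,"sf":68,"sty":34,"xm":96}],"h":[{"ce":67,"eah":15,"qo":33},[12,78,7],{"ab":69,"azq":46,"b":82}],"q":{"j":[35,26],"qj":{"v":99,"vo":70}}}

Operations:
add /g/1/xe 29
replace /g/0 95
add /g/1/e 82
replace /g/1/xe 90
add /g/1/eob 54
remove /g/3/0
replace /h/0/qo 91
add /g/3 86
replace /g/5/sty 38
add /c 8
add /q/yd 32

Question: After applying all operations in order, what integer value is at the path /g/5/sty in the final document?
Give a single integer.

Answer: 38

Derivation:
After op 1 (add /g/1/xe 29): {"g":[{"gs":28,"n":36},{"mu":44,"tim":31,"xe":29},{"ks":54,"svc":61,"vb":3,"yfr":1},[22,65],{"dg":41,"sf":68,"sty":34,"xm":96}],"h":[{"ce":67,"eah":15,"qo":33},[12,78,7],{"ab":69,"azq":46,"b":82}],"q":{"j":[35,26],"qj":{"v":99,"vo":70}}}
After op 2 (replace /g/0 95): {"g":[95,{"mu":44,"tim":31,"xe":29},{"ks":54,"svc":61,"vb":3,"yfr":1},[22,65],{"dg":41,"sf":68,"sty":34,"xm":96}],"h":[{"ce":67,"eah":15,"qo":33},[12,78,7],{"ab":69,"azq":46,"b":82}],"q":{"j":[35,26],"qj":{"v":99,"vo":70}}}
After op 3 (add /g/1/e 82): {"g":[95,{"e":82,"mu":44,"tim":31,"xe":29},{"ks":54,"svc":61,"vb":3,"yfr":1},[22,65],{"dg":41,"sf":68,"sty":34,"xm":96}],"h":[{"ce":67,"eah":15,"qo":33},[12,78,7],{"ab":69,"azq":46,"b":82}],"q":{"j":[35,26],"qj":{"v":99,"vo":70}}}
After op 4 (replace /g/1/xe 90): {"g":[95,{"e":82,"mu":44,"tim":31,"xe":90},{"ks":54,"svc":61,"vb":3,"yfr":1},[22,65],{"dg":41,"sf":68,"sty":34,"xm":96}],"h":[{"ce":67,"eah":15,"qo":33},[12,78,7],{"ab":69,"azq":46,"b":82}],"q":{"j":[35,26],"qj":{"v":99,"vo":70}}}
After op 5 (add /g/1/eob 54): {"g":[95,{"e":82,"eob":54,"mu":44,"tim":31,"xe":90},{"ks":54,"svc":61,"vb":3,"yfr":1},[22,65],{"dg":41,"sf":68,"sty":34,"xm":96}],"h":[{"ce":67,"eah":15,"qo":33},[12,78,7],{"ab":69,"azq":46,"b":82}],"q":{"j":[35,26],"qj":{"v":99,"vo":70}}}
After op 6 (remove /g/3/0): {"g":[95,{"e":82,"eob":54,"mu":44,"tim":31,"xe":90},{"ks":54,"svc":61,"vb":3,"yfr":1},[65],{"dg":41,"sf":68,"sty":34,"xm":96}],"h":[{"ce":67,"eah":15,"qo":33},[12,78,7],{"ab":69,"azq":46,"b":82}],"q":{"j":[35,26],"qj":{"v":99,"vo":70}}}
After op 7 (replace /h/0/qo 91): {"g":[95,{"e":82,"eob":54,"mu":44,"tim":31,"xe":90},{"ks":54,"svc":61,"vb":3,"yfr":1},[65],{"dg":41,"sf":68,"sty":34,"xm":96}],"h":[{"ce":67,"eah":15,"qo":91},[12,78,7],{"ab":69,"azq":46,"b":82}],"q":{"j":[35,26],"qj":{"v":99,"vo":70}}}
After op 8 (add /g/3 86): {"g":[95,{"e":82,"eob":54,"mu":44,"tim":31,"xe":90},{"ks":54,"svc":61,"vb":3,"yfr":1},86,[65],{"dg":41,"sf":68,"sty":34,"xm":96}],"h":[{"ce":67,"eah":15,"qo":91},[12,78,7],{"ab":69,"azq":46,"b":82}],"q":{"j":[35,26],"qj":{"v":99,"vo":70}}}
After op 9 (replace /g/5/sty 38): {"g":[95,{"e":82,"eob":54,"mu":44,"tim":31,"xe":90},{"ks":54,"svc":61,"vb":3,"yfr":1},86,[65],{"dg":41,"sf":68,"sty":38,"xm":96}],"h":[{"ce":67,"eah":15,"qo":91},[12,78,7],{"ab":69,"azq":46,"b":82}],"q":{"j":[35,26],"qj":{"v":99,"vo":70}}}
After op 10 (add /c 8): {"c":8,"g":[95,{"e":82,"eob":54,"mu":44,"tim":31,"xe":90},{"ks":54,"svc":61,"vb":3,"yfr":1},86,[65],{"dg":41,"sf":68,"sty":38,"xm":96}],"h":[{"ce":67,"eah":15,"qo":91},[12,78,7],{"ab":69,"azq":46,"b":82}],"q":{"j":[35,26],"qj":{"v":99,"vo":70}}}
After op 11 (add /q/yd 32): {"c":8,"g":[95,{"e":82,"eob":54,"mu":44,"tim":31,"xe":90},{"ks":54,"svc":61,"vb":3,"yfr":1},86,[65],{"dg":41,"sf":68,"sty":38,"xm":96}],"h":[{"ce":67,"eah":15,"qo":91},[12,78,7],{"ab":69,"azq":46,"b":82}],"q":{"j":[35,26],"qj":{"v":99,"vo":70},"yd":32}}
Value at /g/5/sty: 38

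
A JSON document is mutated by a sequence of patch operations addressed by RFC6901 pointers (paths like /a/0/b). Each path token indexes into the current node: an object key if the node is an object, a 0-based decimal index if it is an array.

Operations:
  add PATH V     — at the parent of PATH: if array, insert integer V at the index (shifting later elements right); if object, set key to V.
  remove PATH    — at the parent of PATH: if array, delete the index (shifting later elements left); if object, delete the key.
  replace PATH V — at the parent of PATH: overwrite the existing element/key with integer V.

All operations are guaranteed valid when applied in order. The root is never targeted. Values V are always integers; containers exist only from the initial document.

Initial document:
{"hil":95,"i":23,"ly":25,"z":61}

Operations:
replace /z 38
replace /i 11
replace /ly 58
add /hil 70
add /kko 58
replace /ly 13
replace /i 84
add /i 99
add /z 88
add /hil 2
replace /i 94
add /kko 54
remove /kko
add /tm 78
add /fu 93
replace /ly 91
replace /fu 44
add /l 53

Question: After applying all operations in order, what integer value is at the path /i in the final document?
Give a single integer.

After op 1 (replace /z 38): {"hil":95,"i":23,"ly":25,"z":38}
After op 2 (replace /i 11): {"hil":95,"i":11,"ly":25,"z":38}
After op 3 (replace /ly 58): {"hil":95,"i":11,"ly":58,"z":38}
After op 4 (add /hil 70): {"hil":70,"i":11,"ly":58,"z":38}
After op 5 (add /kko 58): {"hil":70,"i":11,"kko":58,"ly":58,"z":38}
After op 6 (replace /ly 13): {"hil":70,"i":11,"kko":58,"ly":13,"z":38}
After op 7 (replace /i 84): {"hil":70,"i":84,"kko":58,"ly":13,"z":38}
After op 8 (add /i 99): {"hil":70,"i":99,"kko":58,"ly":13,"z":38}
After op 9 (add /z 88): {"hil":70,"i":99,"kko":58,"ly":13,"z":88}
After op 10 (add /hil 2): {"hil":2,"i":99,"kko":58,"ly":13,"z":88}
After op 11 (replace /i 94): {"hil":2,"i":94,"kko":58,"ly":13,"z":88}
After op 12 (add /kko 54): {"hil":2,"i":94,"kko":54,"ly":13,"z":88}
After op 13 (remove /kko): {"hil":2,"i":94,"ly":13,"z":88}
After op 14 (add /tm 78): {"hil":2,"i":94,"ly":13,"tm":78,"z":88}
After op 15 (add /fu 93): {"fu":93,"hil":2,"i":94,"ly":13,"tm":78,"z":88}
After op 16 (replace /ly 91): {"fu":93,"hil":2,"i":94,"ly":91,"tm":78,"z":88}
After op 17 (replace /fu 44): {"fu":44,"hil":2,"i":94,"ly":91,"tm":78,"z":88}
After op 18 (add /l 53): {"fu":44,"hil":2,"i":94,"l":53,"ly":91,"tm":78,"z":88}
Value at /i: 94

Answer: 94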